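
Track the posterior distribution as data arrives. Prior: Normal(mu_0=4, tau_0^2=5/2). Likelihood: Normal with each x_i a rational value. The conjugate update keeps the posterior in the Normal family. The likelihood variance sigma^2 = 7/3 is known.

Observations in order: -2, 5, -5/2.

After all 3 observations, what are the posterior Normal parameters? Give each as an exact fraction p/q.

mu_0=127/118, tau_0^2=35/59

obs 1: x=-2 → posterior Normal(26/29, 35/29)
obs 2: x=5 → posterior Normal(101/44, 35/44)
obs 3: x=-5/2 → posterior Normal(127/118, 35/59)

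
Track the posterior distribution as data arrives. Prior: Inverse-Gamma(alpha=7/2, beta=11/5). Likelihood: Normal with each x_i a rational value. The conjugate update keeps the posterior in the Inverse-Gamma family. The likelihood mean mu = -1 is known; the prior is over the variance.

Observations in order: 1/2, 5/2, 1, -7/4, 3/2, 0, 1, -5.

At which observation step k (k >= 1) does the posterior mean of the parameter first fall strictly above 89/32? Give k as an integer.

obs 1: x=1/2 → posterior Inverse-Gamma(4, 133/40)
obs 2: x=5/2 → posterior Inverse-Gamma(9/2, 189/20)
obs 3: x=1 → posterior Inverse-Gamma(5, 229/20)
obs 4: x=-7/4 → posterior Inverse-Gamma(11/2, 1877/160)
obs 5: x=3/2 → posterior Inverse-Gamma(6, 2377/160)
obs 6: x=0 → posterior Inverse-Gamma(13/2, 2457/160)
obs 7: x=1 → posterior Inverse-Gamma(7, 2777/160)
obs 8: x=-5 → posterior Inverse-Gamma(15/2, 4057/160)

k = 3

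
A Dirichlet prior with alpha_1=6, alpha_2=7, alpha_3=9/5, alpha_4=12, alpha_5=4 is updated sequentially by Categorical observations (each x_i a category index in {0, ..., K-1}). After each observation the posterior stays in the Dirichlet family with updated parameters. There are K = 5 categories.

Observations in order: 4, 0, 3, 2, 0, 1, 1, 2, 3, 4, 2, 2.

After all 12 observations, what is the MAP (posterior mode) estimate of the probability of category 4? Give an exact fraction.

obs 1: x=4 → posterior Dirichlet(6, 7, 9/5, 12, 5)
obs 2: x=0 → posterior Dirichlet(7, 7, 9/5, 12, 5)
obs 3: x=3 → posterior Dirichlet(7, 7, 9/5, 13, 5)
obs 4: x=2 → posterior Dirichlet(7, 7, 14/5, 13, 5)
obs 5: x=0 → posterior Dirichlet(8, 7, 14/5, 13, 5)
obs 6: x=1 → posterior Dirichlet(8, 8, 14/5, 13, 5)
obs 7: x=1 → posterior Dirichlet(8, 9, 14/5, 13, 5)
obs 8: x=2 → posterior Dirichlet(8, 9, 19/5, 13, 5)
obs 9: x=3 → posterior Dirichlet(8, 9, 19/5, 14, 5)
obs 10: x=4 → posterior Dirichlet(8, 9, 19/5, 14, 6)
obs 11: x=2 → posterior Dirichlet(8, 9, 24/5, 14, 6)
obs 12: x=2 → posterior Dirichlet(8, 9, 29/5, 14, 6)

25/189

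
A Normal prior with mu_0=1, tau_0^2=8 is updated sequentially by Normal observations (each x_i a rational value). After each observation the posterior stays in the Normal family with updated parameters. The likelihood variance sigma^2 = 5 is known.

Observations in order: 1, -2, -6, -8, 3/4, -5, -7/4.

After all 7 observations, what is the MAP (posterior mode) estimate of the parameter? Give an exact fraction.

-163/61

obs 1: x=1 → posterior Normal(1, 40/13)
obs 2: x=-2 → posterior Normal(-1/7, 40/21)
obs 3: x=-6 → posterior Normal(-51/29, 40/29)
obs 4: x=-8 → posterior Normal(-115/37, 40/37)
obs 5: x=3/4 → posterior Normal(-109/45, 8/9)
obs 6: x=-5 → posterior Normal(-149/53, 40/53)
obs 7: x=-7/4 → posterior Normal(-163/61, 40/61)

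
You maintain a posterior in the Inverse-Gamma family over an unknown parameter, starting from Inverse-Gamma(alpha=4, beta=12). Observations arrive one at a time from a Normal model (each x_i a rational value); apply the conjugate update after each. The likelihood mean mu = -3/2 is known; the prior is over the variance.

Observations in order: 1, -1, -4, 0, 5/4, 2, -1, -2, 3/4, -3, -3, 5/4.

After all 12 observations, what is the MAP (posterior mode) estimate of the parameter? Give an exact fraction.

1223/352

obs 1: x=1 → posterior Inverse-Gamma(9/2, 121/8)
obs 2: x=-1 → posterior Inverse-Gamma(5, 61/4)
obs 3: x=-4 → posterior Inverse-Gamma(11/2, 147/8)
obs 4: x=0 → posterior Inverse-Gamma(6, 39/2)
obs 5: x=5/4 → posterior Inverse-Gamma(13/2, 745/32)
obs 6: x=2 → posterior Inverse-Gamma(7, 941/32)
obs 7: x=-1 → posterior Inverse-Gamma(15/2, 945/32)
obs 8: x=-2 → posterior Inverse-Gamma(8, 949/32)
obs 9: x=3/4 → posterior Inverse-Gamma(17/2, 515/16)
obs 10: x=-3 → posterior Inverse-Gamma(9, 533/16)
obs 11: x=-3 → posterior Inverse-Gamma(19/2, 551/16)
obs 12: x=5/4 → posterior Inverse-Gamma(10, 1223/32)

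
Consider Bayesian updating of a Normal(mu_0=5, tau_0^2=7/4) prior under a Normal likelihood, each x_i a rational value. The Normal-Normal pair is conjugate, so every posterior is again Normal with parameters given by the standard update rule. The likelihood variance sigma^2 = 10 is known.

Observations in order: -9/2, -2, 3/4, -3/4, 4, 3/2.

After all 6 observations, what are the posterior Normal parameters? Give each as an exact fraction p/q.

obs 1: x=-9/2 → posterior Normal(337/94, 70/47)
obs 2: x=-2 → posterior Normal(103/36, 35/27)
obs 3: x=3/4 → posterior Normal(639/244, 70/61)
obs 4: x=-3/4 → posterior Normal(309/136, 35/34)
obs 5: x=4 → posterior Normal(73/30, 14/15)
obs 6: x=3/2 → posterior Normal(193/82, 35/41)

mu_0=193/82, tau_0^2=35/41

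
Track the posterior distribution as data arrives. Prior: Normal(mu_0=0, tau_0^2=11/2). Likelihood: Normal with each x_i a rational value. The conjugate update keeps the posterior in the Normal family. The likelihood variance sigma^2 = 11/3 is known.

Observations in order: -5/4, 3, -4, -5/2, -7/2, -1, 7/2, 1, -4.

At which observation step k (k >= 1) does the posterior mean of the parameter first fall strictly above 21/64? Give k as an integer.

k = 2

obs 1: x=-5/4 → posterior Normal(-3/4, 11/5)
obs 2: x=3 → posterior Normal(21/32, 11/8)
obs 3: x=-4 → posterior Normal(-27/44, 1)
obs 4: x=-5/2 → posterior Normal(-57/56, 11/14)
obs 5: x=-7/2 → posterior Normal(-99/68, 11/17)
obs 6: x=-1 → posterior Normal(-111/80, 11/20)
obs 7: x=7/2 → posterior Normal(-3/4, 11/23)
obs 8: x=1 → posterior Normal(-57/104, 11/26)
obs 9: x=-4 → posterior Normal(-105/116, 11/29)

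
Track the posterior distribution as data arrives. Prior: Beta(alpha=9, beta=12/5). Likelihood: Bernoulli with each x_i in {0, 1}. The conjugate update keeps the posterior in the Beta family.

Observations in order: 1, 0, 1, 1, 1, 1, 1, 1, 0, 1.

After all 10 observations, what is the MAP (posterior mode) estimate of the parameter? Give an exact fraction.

obs 1: x=1 → posterior Beta(10, 12/5)
obs 2: x=0 → posterior Beta(10, 17/5)
obs 3: x=1 → posterior Beta(11, 17/5)
obs 4: x=1 → posterior Beta(12, 17/5)
obs 5: x=1 → posterior Beta(13, 17/5)
obs 6: x=1 → posterior Beta(14, 17/5)
obs 7: x=1 → posterior Beta(15, 17/5)
obs 8: x=1 → posterior Beta(16, 17/5)
obs 9: x=0 → posterior Beta(16, 22/5)
obs 10: x=1 → posterior Beta(17, 22/5)

80/97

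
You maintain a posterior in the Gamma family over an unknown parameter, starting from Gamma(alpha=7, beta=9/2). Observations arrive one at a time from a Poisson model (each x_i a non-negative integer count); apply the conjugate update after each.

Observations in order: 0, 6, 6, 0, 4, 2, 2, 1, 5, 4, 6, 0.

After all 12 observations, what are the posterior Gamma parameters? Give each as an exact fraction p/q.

alpha=43, beta=33/2

obs 1: x=0 → posterior Gamma(7, 11/2)
obs 2: x=6 → posterior Gamma(13, 13/2)
obs 3: x=6 → posterior Gamma(19, 15/2)
obs 4: x=0 → posterior Gamma(19, 17/2)
obs 5: x=4 → posterior Gamma(23, 19/2)
obs 6: x=2 → posterior Gamma(25, 21/2)
obs 7: x=2 → posterior Gamma(27, 23/2)
obs 8: x=1 → posterior Gamma(28, 25/2)
obs 9: x=5 → posterior Gamma(33, 27/2)
obs 10: x=4 → posterior Gamma(37, 29/2)
obs 11: x=6 → posterior Gamma(43, 31/2)
obs 12: x=0 → posterior Gamma(43, 33/2)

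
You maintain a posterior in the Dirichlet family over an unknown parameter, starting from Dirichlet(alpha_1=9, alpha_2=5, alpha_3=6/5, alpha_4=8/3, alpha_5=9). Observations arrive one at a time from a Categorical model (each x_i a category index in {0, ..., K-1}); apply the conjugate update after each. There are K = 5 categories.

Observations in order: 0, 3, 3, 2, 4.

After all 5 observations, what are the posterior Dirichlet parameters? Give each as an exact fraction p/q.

alpha_1=10, alpha_2=5, alpha_3=11/5, alpha_4=14/3, alpha_5=10

obs 1: x=0 → posterior Dirichlet(10, 5, 6/5, 8/3, 9)
obs 2: x=3 → posterior Dirichlet(10, 5, 6/5, 11/3, 9)
obs 3: x=3 → posterior Dirichlet(10, 5, 6/5, 14/3, 9)
obs 4: x=2 → posterior Dirichlet(10, 5, 11/5, 14/3, 9)
obs 5: x=4 → posterior Dirichlet(10, 5, 11/5, 14/3, 10)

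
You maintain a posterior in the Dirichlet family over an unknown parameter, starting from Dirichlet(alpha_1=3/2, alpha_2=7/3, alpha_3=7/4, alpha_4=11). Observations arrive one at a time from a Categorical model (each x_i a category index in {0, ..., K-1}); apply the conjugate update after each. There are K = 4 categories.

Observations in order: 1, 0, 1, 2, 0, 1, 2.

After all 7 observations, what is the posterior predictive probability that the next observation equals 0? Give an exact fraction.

42/283

obs 1: x=1 → posterior Dirichlet(3/2, 10/3, 7/4, 11)
obs 2: x=0 → posterior Dirichlet(5/2, 10/3, 7/4, 11)
obs 3: x=1 → posterior Dirichlet(5/2, 13/3, 7/4, 11)
obs 4: x=2 → posterior Dirichlet(5/2, 13/3, 11/4, 11)
obs 5: x=0 → posterior Dirichlet(7/2, 13/3, 11/4, 11)
obs 6: x=1 → posterior Dirichlet(7/2, 16/3, 11/4, 11)
obs 7: x=2 → posterior Dirichlet(7/2, 16/3, 15/4, 11)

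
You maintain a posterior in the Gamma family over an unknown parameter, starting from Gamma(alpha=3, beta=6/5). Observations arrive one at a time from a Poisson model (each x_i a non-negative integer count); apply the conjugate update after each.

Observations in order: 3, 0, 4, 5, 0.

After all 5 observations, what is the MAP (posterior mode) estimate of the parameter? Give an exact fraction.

70/31

obs 1: x=3 → posterior Gamma(6, 11/5)
obs 2: x=0 → posterior Gamma(6, 16/5)
obs 3: x=4 → posterior Gamma(10, 21/5)
obs 4: x=5 → posterior Gamma(15, 26/5)
obs 5: x=0 → posterior Gamma(15, 31/5)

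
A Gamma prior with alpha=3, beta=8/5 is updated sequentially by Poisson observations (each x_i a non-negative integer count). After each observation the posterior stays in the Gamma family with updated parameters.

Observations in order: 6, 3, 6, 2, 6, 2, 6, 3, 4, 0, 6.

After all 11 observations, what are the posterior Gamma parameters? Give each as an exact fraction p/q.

alpha=47, beta=63/5

obs 1: x=6 → posterior Gamma(9, 13/5)
obs 2: x=3 → posterior Gamma(12, 18/5)
obs 3: x=6 → posterior Gamma(18, 23/5)
obs 4: x=2 → posterior Gamma(20, 28/5)
obs 5: x=6 → posterior Gamma(26, 33/5)
obs 6: x=2 → posterior Gamma(28, 38/5)
obs 7: x=6 → posterior Gamma(34, 43/5)
obs 8: x=3 → posterior Gamma(37, 48/5)
obs 9: x=4 → posterior Gamma(41, 53/5)
obs 10: x=0 → posterior Gamma(41, 58/5)
obs 11: x=6 → posterior Gamma(47, 63/5)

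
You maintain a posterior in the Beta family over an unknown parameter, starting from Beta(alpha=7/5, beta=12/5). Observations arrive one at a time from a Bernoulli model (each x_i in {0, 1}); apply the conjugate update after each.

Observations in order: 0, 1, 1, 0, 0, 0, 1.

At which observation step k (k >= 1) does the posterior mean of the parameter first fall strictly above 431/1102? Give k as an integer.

obs 1: x=0 → posterior Beta(7/5, 17/5)
obs 2: x=1 → posterior Beta(12/5, 17/5)
obs 3: x=1 → posterior Beta(17/5, 17/5)
obs 4: x=0 → posterior Beta(17/5, 22/5)
obs 5: x=0 → posterior Beta(17/5, 27/5)
obs 6: x=0 → posterior Beta(17/5, 32/5)
obs 7: x=1 → posterior Beta(22/5, 32/5)

k = 2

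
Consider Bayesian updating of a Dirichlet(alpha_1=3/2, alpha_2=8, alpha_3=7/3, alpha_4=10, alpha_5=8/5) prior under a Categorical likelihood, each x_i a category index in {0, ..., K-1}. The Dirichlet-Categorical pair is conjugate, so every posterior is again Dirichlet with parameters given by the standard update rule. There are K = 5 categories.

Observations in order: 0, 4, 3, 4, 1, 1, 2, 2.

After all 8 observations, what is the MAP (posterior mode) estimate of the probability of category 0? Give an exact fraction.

45/793

obs 1: x=0 → posterior Dirichlet(5/2, 8, 7/3, 10, 8/5)
obs 2: x=4 → posterior Dirichlet(5/2, 8, 7/3, 10, 13/5)
obs 3: x=3 → posterior Dirichlet(5/2, 8, 7/3, 11, 13/5)
obs 4: x=4 → posterior Dirichlet(5/2, 8, 7/3, 11, 18/5)
obs 5: x=1 → posterior Dirichlet(5/2, 9, 7/3, 11, 18/5)
obs 6: x=1 → posterior Dirichlet(5/2, 10, 7/3, 11, 18/5)
obs 7: x=2 → posterior Dirichlet(5/2, 10, 10/3, 11, 18/5)
obs 8: x=2 → posterior Dirichlet(5/2, 10, 13/3, 11, 18/5)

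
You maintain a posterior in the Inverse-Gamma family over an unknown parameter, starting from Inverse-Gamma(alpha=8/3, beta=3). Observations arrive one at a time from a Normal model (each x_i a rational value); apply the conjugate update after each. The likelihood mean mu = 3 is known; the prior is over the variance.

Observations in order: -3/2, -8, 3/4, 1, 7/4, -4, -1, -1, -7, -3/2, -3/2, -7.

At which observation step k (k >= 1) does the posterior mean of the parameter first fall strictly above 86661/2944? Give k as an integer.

k = 12

obs 1: x=-3/2 → posterior Inverse-Gamma(19/6, 105/8)
obs 2: x=-8 → posterior Inverse-Gamma(11/3, 589/8)
obs 3: x=3/4 → posterior Inverse-Gamma(25/6, 2437/32)
obs 4: x=1 → posterior Inverse-Gamma(14/3, 2501/32)
obs 5: x=7/4 → posterior Inverse-Gamma(31/6, 1263/16)
obs 6: x=-4 → posterior Inverse-Gamma(17/3, 1655/16)
obs 7: x=-1 → posterior Inverse-Gamma(37/6, 1783/16)
obs 8: x=-1 → posterior Inverse-Gamma(20/3, 1911/16)
obs 9: x=-7 → posterior Inverse-Gamma(43/6, 2711/16)
obs 10: x=-3/2 → posterior Inverse-Gamma(23/3, 2873/16)
obs 11: x=-3/2 → posterior Inverse-Gamma(49/6, 3035/16)
obs 12: x=-7 → posterior Inverse-Gamma(26/3, 3835/16)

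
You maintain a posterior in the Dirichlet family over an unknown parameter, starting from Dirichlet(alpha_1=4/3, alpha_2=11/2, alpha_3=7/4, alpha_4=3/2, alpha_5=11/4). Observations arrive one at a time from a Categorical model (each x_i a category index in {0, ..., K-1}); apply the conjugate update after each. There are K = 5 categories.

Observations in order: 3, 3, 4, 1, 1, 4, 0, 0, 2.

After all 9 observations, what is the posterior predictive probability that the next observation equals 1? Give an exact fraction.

obs 1: x=3 → posterior Dirichlet(4/3, 11/2, 7/4, 5/2, 11/4)
obs 2: x=3 → posterior Dirichlet(4/3, 11/2, 7/4, 7/2, 11/4)
obs 3: x=4 → posterior Dirichlet(4/3, 11/2, 7/4, 7/2, 15/4)
obs 4: x=1 → posterior Dirichlet(4/3, 13/2, 7/4, 7/2, 15/4)
obs 5: x=1 → posterior Dirichlet(4/3, 15/2, 7/4, 7/2, 15/4)
obs 6: x=4 → posterior Dirichlet(4/3, 15/2, 7/4, 7/2, 19/4)
obs 7: x=0 → posterior Dirichlet(7/3, 15/2, 7/4, 7/2, 19/4)
obs 8: x=0 → posterior Dirichlet(10/3, 15/2, 7/4, 7/2, 19/4)
obs 9: x=2 → posterior Dirichlet(10/3, 15/2, 11/4, 7/2, 19/4)

45/131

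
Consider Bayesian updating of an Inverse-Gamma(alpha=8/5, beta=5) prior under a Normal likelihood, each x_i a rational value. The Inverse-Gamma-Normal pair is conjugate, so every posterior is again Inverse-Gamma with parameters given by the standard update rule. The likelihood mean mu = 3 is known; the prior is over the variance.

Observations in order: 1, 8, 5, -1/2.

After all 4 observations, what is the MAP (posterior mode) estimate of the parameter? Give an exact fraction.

obs 1: x=1 → posterior Inverse-Gamma(21/10, 7)
obs 2: x=8 → posterior Inverse-Gamma(13/5, 39/2)
obs 3: x=5 → posterior Inverse-Gamma(31/10, 43/2)
obs 4: x=-1/2 → posterior Inverse-Gamma(18/5, 221/8)

1105/184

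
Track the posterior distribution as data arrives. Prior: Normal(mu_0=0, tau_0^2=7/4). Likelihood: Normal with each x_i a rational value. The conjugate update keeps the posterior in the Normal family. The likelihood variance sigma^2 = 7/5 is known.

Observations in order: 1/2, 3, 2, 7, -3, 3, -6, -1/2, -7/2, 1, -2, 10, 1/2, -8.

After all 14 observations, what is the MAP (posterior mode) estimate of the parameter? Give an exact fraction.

obs 1: x=1/2 → posterior Normal(5/18, 7/9)
obs 2: x=3 → posterior Normal(5/4, 1/2)
obs 3: x=2 → posterior Normal(55/38, 7/19)
obs 4: x=7 → posterior Normal(125/48, 7/24)
obs 5: x=-3 → posterior Normal(95/58, 7/29)
obs 6: x=3 → posterior Normal(125/68, 7/34)
obs 7: x=-6 → posterior Normal(5/6, 7/39)
obs 8: x=-1/2 → posterior Normal(15/22, 7/44)
obs 9: x=-7/2 → posterior Normal(25/98, 1/7)
obs 10: x=1 → posterior Normal(35/108, 7/54)
obs 11: x=-2 → posterior Normal(15/118, 7/59)
obs 12: x=10 → posterior Normal(115/128, 7/64)
obs 13: x=1/2 → posterior Normal(20/23, 7/69)
obs 14: x=-8 → posterior Normal(10/37, 7/74)

10/37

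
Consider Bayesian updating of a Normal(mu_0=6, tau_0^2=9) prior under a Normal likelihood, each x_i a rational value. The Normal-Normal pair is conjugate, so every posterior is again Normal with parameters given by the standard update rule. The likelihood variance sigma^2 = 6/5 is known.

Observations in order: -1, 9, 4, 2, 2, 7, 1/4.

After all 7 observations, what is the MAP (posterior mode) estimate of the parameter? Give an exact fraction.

obs 1: x=-1 → posterior Normal(-3/17, 18/17)
obs 2: x=9 → posterior Normal(33/8, 9/16)
obs 3: x=4 → posterior Normal(192/47, 18/47)
obs 4: x=2 → posterior Normal(111/31, 9/31)
obs 5: x=2 → posterior Normal(36/11, 18/77)
obs 6: x=7 → posterior Normal(357/92, 9/46)
obs 7: x=1/4 → posterior Normal(1443/428, 18/107)

1443/428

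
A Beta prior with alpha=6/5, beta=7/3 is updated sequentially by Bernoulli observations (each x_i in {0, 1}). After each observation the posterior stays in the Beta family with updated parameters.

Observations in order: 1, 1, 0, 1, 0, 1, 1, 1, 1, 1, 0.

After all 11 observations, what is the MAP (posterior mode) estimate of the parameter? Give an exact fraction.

123/188

obs 1: x=1 → posterior Beta(11/5, 7/3)
obs 2: x=1 → posterior Beta(16/5, 7/3)
obs 3: x=0 → posterior Beta(16/5, 10/3)
obs 4: x=1 → posterior Beta(21/5, 10/3)
obs 5: x=0 → posterior Beta(21/5, 13/3)
obs 6: x=1 → posterior Beta(26/5, 13/3)
obs 7: x=1 → posterior Beta(31/5, 13/3)
obs 8: x=1 → posterior Beta(36/5, 13/3)
obs 9: x=1 → posterior Beta(41/5, 13/3)
obs 10: x=1 → posterior Beta(46/5, 13/3)
obs 11: x=0 → posterior Beta(46/5, 16/3)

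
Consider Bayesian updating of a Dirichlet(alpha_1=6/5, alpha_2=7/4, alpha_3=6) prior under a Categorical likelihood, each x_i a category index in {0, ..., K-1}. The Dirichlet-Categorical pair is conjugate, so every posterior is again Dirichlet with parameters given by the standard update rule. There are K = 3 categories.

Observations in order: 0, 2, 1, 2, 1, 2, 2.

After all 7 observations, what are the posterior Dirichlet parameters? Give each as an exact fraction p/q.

alpha_1=11/5, alpha_2=15/4, alpha_3=10

obs 1: x=0 → posterior Dirichlet(11/5, 7/4, 6)
obs 2: x=2 → posterior Dirichlet(11/5, 7/4, 7)
obs 3: x=1 → posterior Dirichlet(11/5, 11/4, 7)
obs 4: x=2 → posterior Dirichlet(11/5, 11/4, 8)
obs 5: x=1 → posterior Dirichlet(11/5, 15/4, 8)
obs 6: x=2 → posterior Dirichlet(11/5, 15/4, 9)
obs 7: x=2 → posterior Dirichlet(11/5, 15/4, 10)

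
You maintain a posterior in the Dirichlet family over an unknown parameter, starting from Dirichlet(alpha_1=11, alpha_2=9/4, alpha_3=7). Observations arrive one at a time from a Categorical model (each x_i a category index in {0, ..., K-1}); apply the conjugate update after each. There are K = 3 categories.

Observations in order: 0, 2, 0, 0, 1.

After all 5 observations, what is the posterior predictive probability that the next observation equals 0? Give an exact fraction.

obs 1: x=0 → posterior Dirichlet(12, 9/4, 7)
obs 2: x=2 → posterior Dirichlet(12, 9/4, 8)
obs 3: x=0 → posterior Dirichlet(13, 9/4, 8)
obs 4: x=0 → posterior Dirichlet(14, 9/4, 8)
obs 5: x=1 → posterior Dirichlet(14, 13/4, 8)

56/101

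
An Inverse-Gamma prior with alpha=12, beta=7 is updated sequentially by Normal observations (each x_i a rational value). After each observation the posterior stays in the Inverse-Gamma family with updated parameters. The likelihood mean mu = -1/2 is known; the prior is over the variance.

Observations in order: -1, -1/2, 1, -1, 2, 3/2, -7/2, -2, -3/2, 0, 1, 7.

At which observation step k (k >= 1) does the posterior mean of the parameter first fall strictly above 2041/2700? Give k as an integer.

k = 5

obs 1: x=-1 → posterior Inverse-Gamma(25/2, 57/8)
obs 2: x=-1/2 → posterior Inverse-Gamma(13, 57/8)
obs 3: x=1 → posterior Inverse-Gamma(27/2, 33/4)
obs 4: x=-1 → posterior Inverse-Gamma(14, 67/8)
obs 5: x=2 → posterior Inverse-Gamma(29/2, 23/2)
obs 6: x=3/2 → posterior Inverse-Gamma(15, 27/2)
obs 7: x=-7/2 → posterior Inverse-Gamma(31/2, 18)
obs 8: x=-2 → posterior Inverse-Gamma(16, 153/8)
obs 9: x=-3/2 → posterior Inverse-Gamma(33/2, 157/8)
obs 10: x=0 → posterior Inverse-Gamma(17, 79/4)
obs 11: x=1 → posterior Inverse-Gamma(35/2, 167/8)
obs 12: x=7 → posterior Inverse-Gamma(18, 49)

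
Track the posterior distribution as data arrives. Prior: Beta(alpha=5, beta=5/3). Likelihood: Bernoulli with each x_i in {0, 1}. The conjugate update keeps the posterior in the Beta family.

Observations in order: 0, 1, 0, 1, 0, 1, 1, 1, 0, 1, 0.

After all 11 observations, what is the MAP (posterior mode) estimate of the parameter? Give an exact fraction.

30/47

obs 1: x=0 → posterior Beta(5, 8/3)
obs 2: x=1 → posterior Beta(6, 8/3)
obs 3: x=0 → posterior Beta(6, 11/3)
obs 4: x=1 → posterior Beta(7, 11/3)
obs 5: x=0 → posterior Beta(7, 14/3)
obs 6: x=1 → posterior Beta(8, 14/3)
obs 7: x=1 → posterior Beta(9, 14/3)
obs 8: x=1 → posterior Beta(10, 14/3)
obs 9: x=0 → posterior Beta(10, 17/3)
obs 10: x=1 → posterior Beta(11, 17/3)
obs 11: x=0 → posterior Beta(11, 20/3)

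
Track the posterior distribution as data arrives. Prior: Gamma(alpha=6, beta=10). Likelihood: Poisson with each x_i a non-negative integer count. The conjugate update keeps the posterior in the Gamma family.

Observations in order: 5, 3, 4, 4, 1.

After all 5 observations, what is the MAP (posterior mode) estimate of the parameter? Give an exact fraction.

22/15

obs 1: x=5 → posterior Gamma(11, 11)
obs 2: x=3 → posterior Gamma(14, 12)
obs 3: x=4 → posterior Gamma(18, 13)
obs 4: x=4 → posterior Gamma(22, 14)
obs 5: x=1 → posterior Gamma(23, 15)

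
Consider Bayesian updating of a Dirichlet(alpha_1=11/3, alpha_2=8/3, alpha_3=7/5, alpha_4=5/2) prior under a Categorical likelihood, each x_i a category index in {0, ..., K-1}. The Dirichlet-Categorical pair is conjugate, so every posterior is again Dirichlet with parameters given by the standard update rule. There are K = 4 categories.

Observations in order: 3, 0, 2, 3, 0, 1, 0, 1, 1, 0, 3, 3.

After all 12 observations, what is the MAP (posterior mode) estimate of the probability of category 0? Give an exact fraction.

obs 1: x=3 → posterior Dirichlet(11/3, 8/3, 7/5, 7/2)
obs 2: x=0 → posterior Dirichlet(14/3, 8/3, 7/5, 7/2)
obs 3: x=2 → posterior Dirichlet(14/3, 8/3, 12/5, 7/2)
obs 4: x=3 → posterior Dirichlet(14/3, 8/3, 12/5, 9/2)
obs 5: x=0 → posterior Dirichlet(17/3, 8/3, 12/5, 9/2)
obs 6: x=1 → posterior Dirichlet(17/3, 11/3, 12/5, 9/2)
obs 7: x=0 → posterior Dirichlet(20/3, 11/3, 12/5, 9/2)
obs 8: x=1 → posterior Dirichlet(20/3, 14/3, 12/5, 9/2)
obs 9: x=1 → posterior Dirichlet(20/3, 17/3, 12/5, 9/2)
obs 10: x=0 → posterior Dirichlet(23/3, 17/3, 12/5, 9/2)
obs 11: x=3 → posterior Dirichlet(23/3, 17/3, 12/5, 11/2)
obs 12: x=3 → posterior Dirichlet(23/3, 17/3, 12/5, 13/2)

200/547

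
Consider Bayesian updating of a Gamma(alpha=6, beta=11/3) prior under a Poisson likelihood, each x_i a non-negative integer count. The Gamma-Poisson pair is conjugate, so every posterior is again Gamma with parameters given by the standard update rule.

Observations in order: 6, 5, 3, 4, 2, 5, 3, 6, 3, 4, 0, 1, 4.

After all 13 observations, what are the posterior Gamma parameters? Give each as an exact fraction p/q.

obs 1: x=6 → posterior Gamma(12, 14/3)
obs 2: x=5 → posterior Gamma(17, 17/3)
obs 3: x=3 → posterior Gamma(20, 20/3)
obs 4: x=4 → posterior Gamma(24, 23/3)
obs 5: x=2 → posterior Gamma(26, 26/3)
obs 6: x=5 → posterior Gamma(31, 29/3)
obs 7: x=3 → posterior Gamma(34, 32/3)
obs 8: x=6 → posterior Gamma(40, 35/3)
obs 9: x=3 → posterior Gamma(43, 38/3)
obs 10: x=4 → posterior Gamma(47, 41/3)
obs 11: x=0 → posterior Gamma(47, 44/3)
obs 12: x=1 → posterior Gamma(48, 47/3)
obs 13: x=4 → posterior Gamma(52, 50/3)

alpha=52, beta=50/3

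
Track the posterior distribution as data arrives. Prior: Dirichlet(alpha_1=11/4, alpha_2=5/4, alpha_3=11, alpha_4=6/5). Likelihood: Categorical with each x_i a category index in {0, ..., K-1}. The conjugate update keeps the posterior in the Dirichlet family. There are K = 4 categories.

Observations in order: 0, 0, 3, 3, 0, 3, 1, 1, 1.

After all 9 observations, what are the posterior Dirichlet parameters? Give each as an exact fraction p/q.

alpha_1=23/4, alpha_2=17/4, alpha_3=11, alpha_4=21/5

obs 1: x=0 → posterior Dirichlet(15/4, 5/4, 11, 6/5)
obs 2: x=0 → posterior Dirichlet(19/4, 5/4, 11, 6/5)
obs 3: x=3 → posterior Dirichlet(19/4, 5/4, 11, 11/5)
obs 4: x=3 → posterior Dirichlet(19/4, 5/4, 11, 16/5)
obs 5: x=0 → posterior Dirichlet(23/4, 5/4, 11, 16/5)
obs 6: x=3 → posterior Dirichlet(23/4, 5/4, 11, 21/5)
obs 7: x=1 → posterior Dirichlet(23/4, 9/4, 11, 21/5)
obs 8: x=1 → posterior Dirichlet(23/4, 13/4, 11, 21/5)
obs 9: x=1 → posterior Dirichlet(23/4, 17/4, 11, 21/5)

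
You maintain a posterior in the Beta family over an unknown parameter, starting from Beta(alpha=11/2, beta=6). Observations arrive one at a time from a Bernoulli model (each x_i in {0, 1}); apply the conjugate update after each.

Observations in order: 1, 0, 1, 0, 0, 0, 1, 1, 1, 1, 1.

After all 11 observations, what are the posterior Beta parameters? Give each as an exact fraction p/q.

alpha=25/2, beta=10

obs 1: x=1 → posterior Beta(13/2, 6)
obs 2: x=0 → posterior Beta(13/2, 7)
obs 3: x=1 → posterior Beta(15/2, 7)
obs 4: x=0 → posterior Beta(15/2, 8)
obs 5: x=0 → posterior Beta(15/2, 9)
obs 6: x=0 → posterior Beta(15/2, 10)
obs 7: x=1 → posterior Beta(17/2, 10)
obs 8: x=1 → posterior Beta(19/2, 10)
obs 9: x=1 → posterior Beta(21/2, 10)
obs 10: x=1 → posterior Beta(23/2, 10)
obs 11: x=1 → posterior Beta(25/2, 10)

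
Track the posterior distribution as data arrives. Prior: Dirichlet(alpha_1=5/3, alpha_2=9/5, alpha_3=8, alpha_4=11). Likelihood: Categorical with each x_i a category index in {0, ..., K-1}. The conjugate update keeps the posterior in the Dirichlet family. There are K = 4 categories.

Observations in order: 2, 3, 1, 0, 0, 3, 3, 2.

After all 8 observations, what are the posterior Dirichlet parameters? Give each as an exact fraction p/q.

obs 1: x=2 → posterior Dirichlet(5/3, 9/5, 9, 11)
obs 2: x=3 → posterior Dirichlet(5/3, 9/5, 9, 12)
obs 3: x=1 → posterior Dirichlet(5/3, 14/5, 9, 12)
obs 4: x=0 → posterior Dirichlet(8/3, 14/5, 9, 12)
obs 5: x=0 → posterior Dirichlet(11/3, 14/5, 9, 12)
obs 6: x=3 → posterior Dirichlet(11/3, 14/5, 9, 13)
obs 7: x=3 → posterior Dirichlet(11/3, 14/5, 9, 14)
obs 8: x=2 → posterior Dirichlet(11/3, 14/5, 10, 14)

alpha_1=11/3, alpha_2=14/5, alpha_3=10, alpha_4=14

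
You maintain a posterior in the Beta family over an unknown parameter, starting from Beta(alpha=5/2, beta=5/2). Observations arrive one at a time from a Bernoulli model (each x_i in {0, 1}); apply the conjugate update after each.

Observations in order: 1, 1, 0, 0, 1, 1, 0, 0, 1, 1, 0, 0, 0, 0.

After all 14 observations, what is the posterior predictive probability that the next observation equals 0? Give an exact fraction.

21/38

obs 1: x=1 → posterior Beta(7/2, 5/2)
obs 2: x=1 → posterior Beta(9/2, 5/2)
obs 3: x=0 → posterior Beta(9/2, 7/2)
obs 4: x=0 → posterior Beta(9/2, 9/2)
obs 5: x=1 → posterior Beta(11/2, 9/2)
obs 6: x=1 → posterior Beta(13/2, 9/2)
obs 7: x=0 → posterior Beta(13/2, 11/2)
obs 8: x=0 → posterior Beta(13/2, 13/2)
obs 9: x=1 → posterior Beta(15/2, 13/2)
obs 10: x=1 → posterior Beta(17/2, 13/2)
obs 11: x=0 → posterior Beta(17/2, 15/2)
obs 12: x=0 → posterior Beta(17/2, 17/2)
obs 13: x=0 → posterior Beta(17/2, 19/2)
obs 14: x=0 → posterior Beta(17/2, 21/2)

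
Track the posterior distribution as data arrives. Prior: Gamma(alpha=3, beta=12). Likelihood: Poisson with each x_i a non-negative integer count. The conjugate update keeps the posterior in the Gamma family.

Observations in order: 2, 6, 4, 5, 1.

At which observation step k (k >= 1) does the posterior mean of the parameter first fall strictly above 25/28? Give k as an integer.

k = 3

obs 1: x=2 → posterior Gamma(5, 13)
obs 2: x=6 → posterior Gamma(11, 14)
obs 3: x=4 → posterior Gamma(15, 15)
obs 4: x=5 → posterior Gamma(20, 16)
obs 5: x=1 → posterior Gamma(21, 17)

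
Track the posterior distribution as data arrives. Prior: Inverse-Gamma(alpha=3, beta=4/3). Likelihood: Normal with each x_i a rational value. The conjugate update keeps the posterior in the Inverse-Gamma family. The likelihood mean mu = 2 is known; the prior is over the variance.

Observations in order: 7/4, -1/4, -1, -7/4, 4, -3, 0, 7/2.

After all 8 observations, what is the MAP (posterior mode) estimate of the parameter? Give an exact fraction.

obs 1: x=7/4 → posterior Inverse-Gamma(7/2, 131/96)
obs 2: x=-1/4 → posterior Inverse-Gamma(4, 187/48)
obs 3: x=-1 → posterior Inverse-Gamma(9/2, 403/48)
obs 4: x=-7/4 → posterior Inverse-Gamma(5, 1481/96)
obs 5: x=4 → posterior Inverse-Gamma(11/2, 1673/96)
obs 6: x=-3 → posterior Inverse-Gamma(6, 2873/96)
obs 7: x=0 → posterior Inverse-Gamma(13/2, 3065/96)
obs 8: x=7/2 → posterior Inverse-Gamma(7, 3173/96)

3173/768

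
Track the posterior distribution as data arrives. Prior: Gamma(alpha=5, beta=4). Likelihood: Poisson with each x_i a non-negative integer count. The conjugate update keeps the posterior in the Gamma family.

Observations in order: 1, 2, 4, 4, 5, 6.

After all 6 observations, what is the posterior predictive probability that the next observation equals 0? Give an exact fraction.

1000000000000000000000000000/13109994191499930367061460371

obs 1: x=1 → posterior Gamma(6, 5)
obs 2: x=2 → posterior Gamma(8, 6)
obs 3: x=4 → posterior Gamma(12, 7)
obs 4: x=4 → posterior Gamma(16, 8)
obs 5: x=5 → posterior Gamma(21, 9)
obs 6: x=6 → posterior Gamma(27, 10)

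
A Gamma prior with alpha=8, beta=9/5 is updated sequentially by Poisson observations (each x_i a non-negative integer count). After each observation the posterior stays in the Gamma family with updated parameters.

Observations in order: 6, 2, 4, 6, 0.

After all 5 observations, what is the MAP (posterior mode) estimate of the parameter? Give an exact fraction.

125/34

obs 1: x=6 → posterior Gamma(14, 14/5)
obs 2: x=2 → posterior Gamma(16, 19/5)
obs 3: x=4 → posterior Gamma(20, 24/5)
obs 4: x=6 → posterior Gamma(26, 29/5)
obs 5: x=0 → posterior Gamma(26, 34/5)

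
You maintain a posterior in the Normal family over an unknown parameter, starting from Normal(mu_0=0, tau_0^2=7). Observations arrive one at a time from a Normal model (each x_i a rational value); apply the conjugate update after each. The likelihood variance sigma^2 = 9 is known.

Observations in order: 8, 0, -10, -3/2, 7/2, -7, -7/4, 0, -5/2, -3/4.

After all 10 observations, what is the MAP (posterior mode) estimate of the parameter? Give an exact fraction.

obs 1: x=8 → posterior Normal(7/2, 63/16)
obs 2: x=0 → posterior Normal(56/23, 63/23)
obs 3: x=-10 → posterior Normal(-7/15, 21/10)
obs 4: x=-3/2 → posterior Normal(-49/74, 63/37)
obs 5: x=7/2 → posterior Normal(0, 63/44)
obs 6: x=-7 → posterior Normal(-49/51, 21/17)
obs 7: x=-7/4 → posterior Normal(-245/232, 63/58)
obs 8: x=0 → posterior Normal(-49/52, 63/65)
obs 9: x=-5/2 → posterior Normal(-35/32, 7/8)
obs 10: x=-3/4 → posterior Normal(-84/79, 63/79)

-84/79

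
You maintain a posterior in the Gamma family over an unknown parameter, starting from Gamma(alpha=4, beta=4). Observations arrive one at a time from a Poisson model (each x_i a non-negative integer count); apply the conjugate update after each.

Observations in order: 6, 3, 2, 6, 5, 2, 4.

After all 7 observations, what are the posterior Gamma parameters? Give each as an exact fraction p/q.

obs 1: x=6 → posterior Gamma(10, 5)
obs 2: x=3 → posterior Gamma(13, 6)
obs 3: x=2 → posterior Gamma(15, 7)
obs 4: x=6 → posterior Gamma(21, 8)
obs 5: x=5 → posterior Gamma(26, 9)
obs 6: x=2 → posterior Gamma(28, 10)
obs 7: x=4 → posterior Gamma(32, 11)

alpha=32, beta=11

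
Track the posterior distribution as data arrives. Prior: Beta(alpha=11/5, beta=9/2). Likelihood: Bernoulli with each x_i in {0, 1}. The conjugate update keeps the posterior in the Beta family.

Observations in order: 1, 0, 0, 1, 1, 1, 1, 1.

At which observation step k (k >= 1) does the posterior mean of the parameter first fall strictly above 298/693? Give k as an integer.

obs 1: x=1 → posterior Beta(16/5, 9/2)
obs 2: x=0 → posterior Beta(16/5, 11/2)
obs 3: x=0 → posterior Beta(16/5, 13/2)
obs 4: x=1 → posterior Beta(21/5, 13/2)
obs 5: x=1 → posterior Beta(26/5, 13/2)
obs 6: x=1 → posterior Beta(31/5, 13/2)
obs 7: x=1 → posterior Beta(36/5, 13/2)
obs 8: x=1 → posterior Beta(41/5, 13/2)

k = 5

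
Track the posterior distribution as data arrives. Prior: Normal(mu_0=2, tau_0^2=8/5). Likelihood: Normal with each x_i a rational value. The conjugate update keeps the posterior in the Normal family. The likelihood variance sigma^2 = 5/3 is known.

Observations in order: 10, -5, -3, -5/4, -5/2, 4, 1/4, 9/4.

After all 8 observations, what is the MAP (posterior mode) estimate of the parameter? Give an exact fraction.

164/217

obs 1: x=10 → posterior Normal(290/49, 40/49)
obs 2: x=-5 → posterior Normal(170/73, 40/73)
obs 3: x=-3 → posterior Normal(98/97, 40/97)
obs 4: x=-5/4 → posterior Normal(68/121, 40/121)
obs 5: x=-5/2 → posterior Normal(8/145, 8/29)
obs 6: x=4 → posterior Normal(8/13, 40/169)
obs 7: x=1/4 → posterior Normal(110/193, 40/193)
obs 8: x=9/4 → posterior Normal(164/217, 40/217)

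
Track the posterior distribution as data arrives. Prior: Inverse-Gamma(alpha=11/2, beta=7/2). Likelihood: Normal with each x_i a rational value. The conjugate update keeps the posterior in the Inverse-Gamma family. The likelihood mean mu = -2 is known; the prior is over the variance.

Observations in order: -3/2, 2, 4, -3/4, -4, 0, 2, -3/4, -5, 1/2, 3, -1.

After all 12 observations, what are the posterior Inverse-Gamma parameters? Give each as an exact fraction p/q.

alpha=23/2, beta=1021/16

obs 1: x=-3/2 → posterior Inverse-Gamma(6, 29/8)
obs 2: x=2 → posterior Inverse-Gamma(13/2, 93/8)
obs 3: x=4 → posterior Inverse-Gamma(7, 237/8)
obs 4: x=-3/4 → posterior Inverse-Gamma(15/2, 973/32)
obs 5: x=-4 → posterior Inverse-Gamma(8, 1037/32)
obs 6: x=0 → posterior Inverse-Gamma(17/2, 1101/32)
obs 7: x=2 → posterior Inverse-Gamma(9, 1357/32)
obs 8: x=-3/4 → posterior Inverse-Gamma(19/2, 691/16)
obs 9: x=-5 → posterior Inverse-Gamma(10, 763/16)
obs 10: x=1/2 → posterior Inverse-Gamma(21/2, 813/16)
obs 11: x=3 → posterior Inverse-Gamma(11, 1013/16)
obs 12: x=-1 → posterior Inverse-Gamma(23/2, 1021/16)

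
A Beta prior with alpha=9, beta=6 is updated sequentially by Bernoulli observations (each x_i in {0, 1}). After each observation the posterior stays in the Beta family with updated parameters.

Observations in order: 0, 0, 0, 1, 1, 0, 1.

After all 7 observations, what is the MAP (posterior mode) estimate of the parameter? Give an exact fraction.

11/20

obs 1: x=0 → posterior Beta(9, 7)
obs 2: x=0 → posterior Beta(9, 8)
obs 3: x=0 → posterior Beta(9, 9)
obs 4: x=1 → posterior Beta(10, 9)
obs 5: x=1 → posterior Beta(11, 9)
obs 6: x=0 → posterior Beta(11, 10)
obs 7: x=1 → posterior Beta(12, 10)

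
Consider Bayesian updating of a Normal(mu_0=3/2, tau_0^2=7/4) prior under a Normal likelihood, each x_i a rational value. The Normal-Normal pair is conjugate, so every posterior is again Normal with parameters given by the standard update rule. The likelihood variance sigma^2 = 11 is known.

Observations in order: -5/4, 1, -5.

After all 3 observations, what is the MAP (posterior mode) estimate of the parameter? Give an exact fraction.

obs 1: x=-5/4 → posterior Normal(229/204, 77/51)
obs 2: x=1 → posterior Normal(257/232, 77/58)
obs 3: x=-5 → posterior Normal(9/20, 77/65)

9/20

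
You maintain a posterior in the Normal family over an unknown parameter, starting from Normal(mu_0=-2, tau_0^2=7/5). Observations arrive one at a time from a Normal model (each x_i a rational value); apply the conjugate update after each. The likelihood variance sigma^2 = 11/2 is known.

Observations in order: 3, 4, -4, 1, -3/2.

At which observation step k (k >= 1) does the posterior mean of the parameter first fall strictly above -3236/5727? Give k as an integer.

obs 1: x=3 → posterior Normal(-68/69, 77/69)
obs 2: x=4 → posterior Normal(-12/83, 77/83)
obs 3: x=-4 → posterior Normal(-68/97, 77/97)
obs 4: x=1 → posterior Normal(-18/37, 77/111)
obs 5: x=-3/2 → posterior Normal(-3/5, 77/125)

k = 2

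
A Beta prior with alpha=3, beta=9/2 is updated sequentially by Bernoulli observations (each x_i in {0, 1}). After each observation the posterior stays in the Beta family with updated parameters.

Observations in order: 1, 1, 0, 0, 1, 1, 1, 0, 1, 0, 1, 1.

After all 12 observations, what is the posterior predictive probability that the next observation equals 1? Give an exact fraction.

22/39

obs 1: x=1 → posterior Beta(4, 9/2)
obs 2: x=1 → posterior Beta(5, 9/2)
obs 3: x=0 → posterior Beta(5, 11/2)
obs 4: x=0 → posterior Beta(5, 13/2)
obs 5: x=1 → posterior Beta(6, 13/2)
obs 6: x=1 → posterior Beta(7, 13/2)
obs 7: x=1 → posterior Beta(8, 13/2)
obs 8: x=0 → posterior Beta(8, 15/2)
obs 9: x=1 → posterior Beta(9, 15/2)
obs 10: x=0 → posterior Beta(9, 17/2)
obs 11: x=1 → posterior Beta(10, 17/2)
obs 12: x=1 → posterior Beta(11, 17/2)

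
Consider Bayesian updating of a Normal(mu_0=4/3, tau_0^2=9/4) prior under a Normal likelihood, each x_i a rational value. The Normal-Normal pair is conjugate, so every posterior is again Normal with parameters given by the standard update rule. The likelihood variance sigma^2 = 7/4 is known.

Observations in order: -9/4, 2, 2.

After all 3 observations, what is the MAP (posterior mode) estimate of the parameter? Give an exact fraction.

301/408

obs 1: x=-9/4 → posterior Normal(-131/192, 63/64)
obs 2: x=2 → posterior Normal(17/60, 63/100)
obs 3: x=2 → posterior Normal(301/408, 63/136)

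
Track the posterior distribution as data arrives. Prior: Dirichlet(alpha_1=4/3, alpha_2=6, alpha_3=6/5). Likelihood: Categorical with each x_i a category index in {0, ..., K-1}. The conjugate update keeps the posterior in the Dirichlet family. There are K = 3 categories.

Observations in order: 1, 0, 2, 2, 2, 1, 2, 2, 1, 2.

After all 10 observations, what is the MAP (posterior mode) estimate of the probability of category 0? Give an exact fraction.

20/233

obs 1: x=1 → posterior Dirichlet(4/3, 7, 6/5)
obs 2: x=0 → posterior Dirichlet(7/3, 7, 6/5)
obs 3: x=2 → posterior Dirichlet(7/3, 7, 11/5)
obs 4: x=2 → posterior Dirichlet(7/3, 7, 16/5)
obs 5: x=2 → posterior Dirichlet(7/3, 7, 21/5)
obs 6: x=1 → posterior Dirichlet(7/3, 8, 21/5)
obs 7: x=2 → posterior Dirichlet(7/3, 8, 26/5)
obs 8: x=2 → posterior Dirichlet(7/3, 8, 31/5)
obs 9: x=1 → posterior Dirichlet(7/3, 9, 31/5)
obs 10: x=2 → posterior Dirichlet(7/3, 9, 36/5)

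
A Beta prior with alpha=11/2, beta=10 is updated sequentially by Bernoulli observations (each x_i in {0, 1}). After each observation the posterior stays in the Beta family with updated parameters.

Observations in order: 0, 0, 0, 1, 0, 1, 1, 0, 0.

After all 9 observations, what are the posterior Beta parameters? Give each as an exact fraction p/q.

obs 1: x=0 → posterior Beta(11/2, 11)
obs 2: x=0 → posterior Beta(11/2, 12)
obs 3: x=0 → posterior Beta(11/2, 13)
obs 4: x=1 → posterior Beta(13/2, 13)
obs 5: x=0 → posterior Beta(13/2, 14)
obs 6: x=1 → posterior Beta(15/2, 14)
obs 7: x=1 → posterior Beta(17/2, 14)
obs 8: x=0 → posterior Beta(17/2, 15)
obs 9: x=0 → posterior Beta(17/2, 16)

alpha=17/2, beta=16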